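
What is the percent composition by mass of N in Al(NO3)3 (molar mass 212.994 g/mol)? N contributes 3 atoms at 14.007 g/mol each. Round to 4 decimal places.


pct = 100 * (n_elem * M_elem) / M_total
mass_contribution = 3 * 14.007 = 42.021 g/mol
pct = 100 * 42.021 / 212.994
pct = 19.72872475 %, rounded to 4 dp:

19.7287 %


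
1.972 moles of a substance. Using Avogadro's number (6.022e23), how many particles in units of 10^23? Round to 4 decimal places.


N = n * NA, then divide by 1e23 for the requested units.
N / 1e23 = n * 6.022
N / 1e23 = 1.972 * 6.022
N / 1e23 = 11.875384, rounded to 4 dp:

11.8754


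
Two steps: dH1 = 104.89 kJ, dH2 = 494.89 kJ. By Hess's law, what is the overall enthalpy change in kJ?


Hess's law: enthalpy is a state function, so add the step enthalpies.
dH_total = dH1 + dH2 = 104.89 + (494.89)
dH_total = 599.78 kJ:

599.78 kJ


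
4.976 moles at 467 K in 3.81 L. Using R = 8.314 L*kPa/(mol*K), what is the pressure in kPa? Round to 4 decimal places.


PV = nRT, solve for P = nRT / V.
nRT = 4.976 * 8.314 * 467 = 19320.0067
P = 19320.0067 / 3.81
P = 5070.86790026 kPa, rounded to 4 dp:

5070.8679 kPa


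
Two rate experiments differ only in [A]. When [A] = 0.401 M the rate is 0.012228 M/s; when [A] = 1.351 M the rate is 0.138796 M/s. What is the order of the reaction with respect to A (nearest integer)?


Rate is proportional to [A]^n, so rate2/rate1 = ([A]2/[A]1)^n. Take logs to solve for n.
rate2/rate1 = 0.138796 / 0.012228 = 11.3507
[A]2/[A]1 = 1.351 / 0.401 = 3.3691
n = ln(11.3507) / ln(3.3691) = 2.0
Nearest integer order:

2


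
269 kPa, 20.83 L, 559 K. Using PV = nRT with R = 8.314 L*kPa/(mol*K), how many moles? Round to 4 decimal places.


PV = nRT, solve for n = PV / (RT).
PV = 269 * 20.83 = 5603.27
RT = 8.314 * 559 = 4647.526
n = 5603.27 / 4647.526
n = 1.20564576 mol, rounded to 4 dp:

1.2056 mol


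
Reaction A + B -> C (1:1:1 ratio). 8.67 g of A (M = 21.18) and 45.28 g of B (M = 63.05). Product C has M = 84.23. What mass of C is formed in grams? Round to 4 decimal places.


Find moles of each reactant; the smaller value is the limiting reagent in a 1:1:1 reaction, so moles_C equals moles of the limiter.
n_A = mass_A / M_A = 8.67 / 21.18 = 0.409348 mol
n_B = mass_B / M_B = 45.28 / 63.05 = 0.71816 mol
Limiting reagent: A (smaller), n_limiting = 0.409348 mol
mass_C = n_limiting * M_C = 0.409348 * 84.23
mass_C = 34.47938204 g, rounded to 4 dp:

34.4794 g


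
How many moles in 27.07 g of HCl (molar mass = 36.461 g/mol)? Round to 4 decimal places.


n = mass / M
n = 27.07 / 36.461
n = 0.74243712 mol, rounded to 4 dp:

0.7424 mol


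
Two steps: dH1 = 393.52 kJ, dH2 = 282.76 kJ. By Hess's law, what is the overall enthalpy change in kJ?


Hess's law: enthalpy is a state function, so add the step enthalpies.
dH_total = dH1 + dH2 = 393.52 + (282.76)
dH_total = 676.28 kJ:

676.28 kJ


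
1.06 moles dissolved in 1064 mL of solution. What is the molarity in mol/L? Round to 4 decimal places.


Convert volume to liters: V_L = V_mL / 1000.
V_L = 1064 / 1000 = 1.064 L
M = n / V_L = 1.06 / 1.064
M = 0.9962406 mol/L, rounded to 4 dp:

0.9962 mol/L


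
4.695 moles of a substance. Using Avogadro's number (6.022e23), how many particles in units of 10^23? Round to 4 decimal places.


N = n * NA, then divide by 1e23 for the requested units.
N / 1e23 = n * 6.022
N / 1e23 = 4.695 * 6.022
N / 1e23 = 28.27329, rounded to 4 dp:

28.2733


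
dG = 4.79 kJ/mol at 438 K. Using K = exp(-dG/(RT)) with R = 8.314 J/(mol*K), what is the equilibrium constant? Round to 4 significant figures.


dG is in kJ/mol; multiply by 1000 to match R in J/(mol*K).
RT = 8.314 * 438 = 3641.532 J/mol
exponent = -dG*1000 / (RT) = -(4.79*1000) / 3641.532 = -1.31538045
K = exp(-1.31538045)
K = 0.2683722, rounded to 4 significant figures:

0.2684


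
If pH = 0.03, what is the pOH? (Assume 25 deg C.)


At 25 deg C, pH + pOH = 14.
pOH = 14 - pH = 14 - 0.03
pOH = 13.97:

13.97


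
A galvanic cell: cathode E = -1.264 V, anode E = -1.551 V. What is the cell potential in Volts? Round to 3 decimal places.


Standard cell potential: E_cell = E_cathode - E_anode.
E_cell = -1.264 - (-1.551)
E_cell = 0.287 V, rounded to 3 dp:

0.287 V


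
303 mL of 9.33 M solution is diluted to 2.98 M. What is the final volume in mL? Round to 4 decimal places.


Dilution: M1*V1 = M2*V2, solve for V2.
V2 = M1*V1 / M2
V2 = 9.33 * 303 / 2.98
V2 = 2826.99 / 2.98
V2 = 948.65436242 mL, rounded to 4 dp:

948.6544 mL


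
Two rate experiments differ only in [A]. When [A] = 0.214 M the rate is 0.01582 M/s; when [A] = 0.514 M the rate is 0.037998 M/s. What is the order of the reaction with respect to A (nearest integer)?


Rate is proportional to [A]^n, so rate2/rate1 = ([A]2/[A]1)^n. Take logs to solve for n.
rate2/rate1 = 0.037998 / 0.01582 = 2.4019
[A]2/[A]1 = 0.514 / 0.214 = 2.4019
n = ln(2.4019) / ln(2.4019) = 1.0
Nearest integer order:

1


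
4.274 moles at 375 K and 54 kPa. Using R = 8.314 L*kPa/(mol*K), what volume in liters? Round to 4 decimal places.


PV = nRT, solve for V = nRT / P.
nRT = 4.274 * 8.314 * 375 = 13325.2635
V = 13325.2635 / 54
V = 246.76413889 L, rounded to 4 dp:

246.7641 L


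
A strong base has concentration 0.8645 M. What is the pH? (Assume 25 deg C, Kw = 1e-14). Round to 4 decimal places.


A strong base dissociates completely, so [OH-] equals the given concentration.
pOH = -log10([OH-]) = -log10(0.8645) = 0.063235
pH = 14 - pOH = 14 - 0.063235
pH = 13.936765, rounded to 4 dp:

13.9368


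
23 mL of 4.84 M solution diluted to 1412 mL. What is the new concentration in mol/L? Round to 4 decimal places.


Dilution: M1*V1 = M2*V2, solve for M2.
M2 = M1*V1 / V2
M2 = 4.84 * 23 / 1412
M2 = 111.32 / 1412
M2 = 0.07883853 mol/L, rounded to 4 dp:

0.0788 mol/L


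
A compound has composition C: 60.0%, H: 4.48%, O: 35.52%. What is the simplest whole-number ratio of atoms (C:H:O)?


Assume 100 g of compound, divide each mass% by atomic mass to get moles, then normalize by the smallest to get a raw atom ratio.
Moles per 100 g: C: 60.0/12.011 = 4.9954, H: 4.48/1.008 = 4.4444, O: 35.52/15.999 = 2.2201
Raw ratio (divide by min = 2.2201): C: 2.25, H: 2.002, O: 1.0
Multiply by 4 to clear fractions: C: 9.0 ~= 9, H: 8.008 ~= 8, O: 4.0 ~= 4
Reduce by GCD to get the simplest whole-number ratio:

9:8:4


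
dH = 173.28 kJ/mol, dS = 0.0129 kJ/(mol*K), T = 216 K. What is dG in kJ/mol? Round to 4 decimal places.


Gibbs: dG = dH - T*dS (consistent units, dS already in kJ/(mol*K)).
T*dS = 216 * 0.0129 = 2.7864
dG = 173.28 - (2.7864)
dG = 170.4936 kJ/mol, rounded to 4 dp:

170.4936 kJ/mol


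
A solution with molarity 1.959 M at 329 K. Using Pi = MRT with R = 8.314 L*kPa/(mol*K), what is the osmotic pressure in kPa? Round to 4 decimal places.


Osmotic pressure (van't Hoff): Pi = M*R*T.
RT = 8.314 * 329 = 2735.306
Pi = 1.959 * 2735.306
Pi = 5358.464454 kPa, rounded to 4 dp:

5358.4645 kPa


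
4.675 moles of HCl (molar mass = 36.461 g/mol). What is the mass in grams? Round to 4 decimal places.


mass = n * M
mass = 4.675 * 36.461
mass = 170.455175 g, rounded to 4 dp:

170.4552 g


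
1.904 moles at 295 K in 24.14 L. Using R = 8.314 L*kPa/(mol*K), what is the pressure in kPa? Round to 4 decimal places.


PV = nRT, solve for P = nRT / V.
nRT = 1.904 * 8.314 * 295 = 4669.8075
P = 4669.8075 / 24.14
P = 193.44687241 kPa, rounded to 4 dp:

193.4469 kPa


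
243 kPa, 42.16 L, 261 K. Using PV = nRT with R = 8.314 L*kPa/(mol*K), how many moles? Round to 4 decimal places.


PV = nRT, solve for n = PV / (RT).
PV = 243 * 42.16 = 10244.88
RT = 8.314 * 261 = 2169.954
n = 10244.88 / 2169.954
n = 4.72124294 mol, rounded to 4 dp:

4.7212 mol


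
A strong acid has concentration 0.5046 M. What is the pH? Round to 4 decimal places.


A strong acid dissociates completely, so [H+] equals the given concentration.
pH = -log10([H+]) = -log10(0.5046)
pH = 0.29705275, rounded to 4 dp:

0.2971


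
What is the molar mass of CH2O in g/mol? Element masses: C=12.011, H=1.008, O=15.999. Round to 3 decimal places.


M = sum(count * atomic_mass) over atoms.
M = 1*12.011 + 2*1.008 + 1*15.999
M = 12.011 + 2.016 + 15.999
M = 30.026 g/mol, rounded to 3 dp:

30.026 g/mol


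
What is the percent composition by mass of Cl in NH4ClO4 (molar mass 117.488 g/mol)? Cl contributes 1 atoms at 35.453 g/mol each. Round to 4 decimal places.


pct = 100 * (n_elem * M_elem) / M_total
mass_contribution = 1 * 35.453 = 35.453 g/mol
pct = 100 * 35.453 / 117.488
pct = 30.17584775 %, rounded to 4 dp:

30.1758 %


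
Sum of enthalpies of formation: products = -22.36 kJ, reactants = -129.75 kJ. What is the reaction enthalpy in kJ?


dH_rxn = sum(dH_f products) - sum(dH_f reactants)
dH_rxn = -22.36 - (-129.75)
dH_rxn = 107.39 kJ:

107.39 kJ


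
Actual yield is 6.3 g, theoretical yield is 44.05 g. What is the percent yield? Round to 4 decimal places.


% yield = 100 * actual / theoretical
% yield = 100 * 6.3 / 44.05
% yield = 14.30192963 %, rounded to 4 dp:

14.3019 %


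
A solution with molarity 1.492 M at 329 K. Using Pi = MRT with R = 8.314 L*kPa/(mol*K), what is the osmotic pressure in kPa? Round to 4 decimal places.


Osmotic pressure (van't Hoff): Pi = M*R*T.
RT = 8.314 * 329 = 2735.306
Pi = 1.492 * 2735.306
Pi = 4081.076552 kPa, rounded to 4 dp:

4081.0766 kPa


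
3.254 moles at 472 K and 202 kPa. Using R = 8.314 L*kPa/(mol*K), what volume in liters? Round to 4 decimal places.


PV = nRT, solve for V = nRT / P.
nRT = 3.254 * 8.314 * 472 = 12769.3728
V = 12769.3728 / 202
V = 63.21471683 L, rounded to 4 dp:

63.2147 L


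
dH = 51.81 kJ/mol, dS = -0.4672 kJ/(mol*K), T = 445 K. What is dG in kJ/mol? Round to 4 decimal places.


Gibbs: dG = dH - T*dS (consistent units, dS already in kJ/(mol*K)).
T*dS = 445 * -0.4672 = -207.904
dG = 51.81 - (-207.904)
dG = 259.714 kJ/mol, rounded to 4 dp:

259.7140 kJ/mol


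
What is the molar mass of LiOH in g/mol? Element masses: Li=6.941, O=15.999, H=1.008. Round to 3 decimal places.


M = sum(count * atomic_mass) over atoms.
M = 1*6.941 + 1*15.999 + 1*1.008
M = 6.941 + 15.999 + 1.008
M = 23.948 g/mol, rounded to 3 dp:

23.948 g/mol


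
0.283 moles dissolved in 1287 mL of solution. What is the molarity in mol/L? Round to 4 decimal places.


Convert volume to liters: V_L = V_mL / 1000.
V_L = 1287 / 1000 = 1.287 L
M = n / V_L = 0.283 / 1.287
M = 0.21989122 mol/L, rounded to 4 dp:

0.2199 mol/L


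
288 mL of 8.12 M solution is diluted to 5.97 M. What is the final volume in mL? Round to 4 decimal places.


Dilution: M1*V1 = M2*V2, solve for V2.
V2 = M1*V1 / M2
V2 = 8.12 * 288 / 5.97
V2 = 2338.56 / 5.97
V2 = 391.71859296 mL, rounded to 4 dp:

391.7186 mL


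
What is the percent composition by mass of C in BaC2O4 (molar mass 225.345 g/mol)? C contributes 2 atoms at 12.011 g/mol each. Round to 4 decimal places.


pct = 100 * (n_elem * M_elem) / M_total
mass_contribution = 2 * 12.011 = 24.022 g/mol
pct = 100 * 24.022 / 225.345
pct = 10.66009896 %, rounded to 4 dp:

10.6601 %


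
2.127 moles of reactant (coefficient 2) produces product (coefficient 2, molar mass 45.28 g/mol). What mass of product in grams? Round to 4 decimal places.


Use the coefficient ratio to convert reactant moles to product moles, then multiply by the product's molar mass.
moles_P = moles_R * (coeff_P / coeff_R) = 2.127 * (2/2) = 2.127
mass_P = moles_P * M_P = 2.127 * 45.28
mass_P = 96.31056 g, rounded to 4 dp:

96.3106 g


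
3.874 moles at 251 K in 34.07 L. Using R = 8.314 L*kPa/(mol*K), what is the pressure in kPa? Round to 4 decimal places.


PV = nRT, solve for P = nRT / V.
nRT = 3.874 * 8.314 * 251 = 8084.3174
P = 8084.3174 / 34.07
P = 237.28551218 kPa, rounded to 4 dp:

237.2855 kPa


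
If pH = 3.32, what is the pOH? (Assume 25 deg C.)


At 25 deg C, pH + pOH = 14.
pOH = 14 - pH = 14 - 3.32
pOH = 10.68:

10.68


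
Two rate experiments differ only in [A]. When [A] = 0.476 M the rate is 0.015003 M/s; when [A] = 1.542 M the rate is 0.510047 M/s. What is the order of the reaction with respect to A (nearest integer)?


Rate is proportional to [A]^n, so rate2/rate1 = ([A]2/[A]1)^n. Take logs to solve for n.
rate2/rate1 = 0.510047 / 0.015003 = 33.9963
[A]2/[A]1 = 1.542 / 0.476 = 3.2395
n = ln(33.9963) / ln(3.2395) = 3.0
Nearest integer order:

3


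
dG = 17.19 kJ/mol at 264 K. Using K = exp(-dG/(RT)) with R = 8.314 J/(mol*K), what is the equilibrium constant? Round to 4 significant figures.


dG is in kJ/mol; multiply by 1000 to match R in J/(mol*K).
RT = 8.314 * 264 = 2194.896 J/mol
exponent = -dG*1000 / (RT) = -(17.19*1000) / 2194.896 = -7.83180615
K = exp(-7.83180615)
K = 0.00039690796, rounded to 4 significant figures:

0.0003969


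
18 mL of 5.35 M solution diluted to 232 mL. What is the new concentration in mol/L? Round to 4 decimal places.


Dilution: M1*V1 = M2*V2, solve for M2.
M2 = M1*V1 / V2
M2 = 5.35 * 18 / 232
M2 = 96.3 / 232
M2 = 0.41508621 mol/L, rounded to 4 dp:

0.4151 mol/L


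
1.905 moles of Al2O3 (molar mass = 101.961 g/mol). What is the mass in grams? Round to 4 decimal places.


mass = n * M
mass = 1.905 * 101.961
mass = 194.235705 g, rounded to 4 dp:

194.2357 g


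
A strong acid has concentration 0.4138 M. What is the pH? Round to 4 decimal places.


A strong acid dissociates completely, so [H+] equals the given concentration.
pH = -log10([H+]) = -log10(0.4138)
pH = 0.38320951, rounded to 4 dp:

0.3832


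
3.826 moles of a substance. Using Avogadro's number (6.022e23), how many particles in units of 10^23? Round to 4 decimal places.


N = n * NA, then divide by 1e23 for the requested units.
N / 1e23 = n * 6.022
N / 1e23 = 3.826 * 6.022
N / 1e23 = 23.040172, rounded to 4 dp:

23.0402


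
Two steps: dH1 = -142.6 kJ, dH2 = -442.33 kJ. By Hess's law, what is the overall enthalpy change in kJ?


Hess's law: enthalpy is a state function, so add the step enthalpies.
dH_total = dH1 + dH2 = -142.6 + (-442.33)
dH_total = -584.93 kJ:

-584.93 kJ


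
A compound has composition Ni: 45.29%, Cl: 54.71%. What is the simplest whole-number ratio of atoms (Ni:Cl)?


Assume 100 g of compound, divide each mass% by atomic mass to get moles, then normalize by the smallest to get a raw atom ratio.
Moles per 100 g: Ni: 45.29/58.693 = 0.7716, Cl: 54.71/35.453 = 1.5432
Raw ratio (divide by min = 0.7716): Ni: 1.0, Cl: 2.0
Multiply by 1 to clear fractions: Ni: 1.0 ~= 1, Cl: 2.0 ~= 2
Reduce by GCD to get the simplest whole-number ratio:

1:2


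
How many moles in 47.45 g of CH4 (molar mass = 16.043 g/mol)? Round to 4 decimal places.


n = mass / M
n = 47.45 / 16.043
n = 2.95767625 mol, rounded to 4 dp:

2.9577 mol


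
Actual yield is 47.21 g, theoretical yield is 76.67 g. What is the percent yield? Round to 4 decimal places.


% yield = 100 * actual / theoretical
% yield = 100 * 47.21 / 76.67
% yield = 61.57558367 %, rounded to 4 dp:

61.5756 %


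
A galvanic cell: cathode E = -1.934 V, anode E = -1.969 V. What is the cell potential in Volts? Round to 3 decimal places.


Standard cell potential: E_cell = E_cathode - E_anode.
E_cell = -1.934 - (-1.969)
E_cell = 0.035 V, rounded to 3 dp:

0.035 V


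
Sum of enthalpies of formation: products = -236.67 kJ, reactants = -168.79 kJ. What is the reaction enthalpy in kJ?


dH_rxn = sum(dH_f products) - sum(dH_f reactants)
dH_rxn = -236.67 - (-168.79)
dH_rxn = -67.88 kJ:

-67.88 kJ


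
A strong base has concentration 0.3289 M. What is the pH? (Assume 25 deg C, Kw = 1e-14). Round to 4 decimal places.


A strong base dissociates completely, so [OH-] equals the given concentration.
pOH = -log10([OH-]) = -log10(0.3289) = 0.482936
pH = 14 - pOH = 14 - 0.482936
pH = 13.517064, rounded to 4 dp:

13.5171


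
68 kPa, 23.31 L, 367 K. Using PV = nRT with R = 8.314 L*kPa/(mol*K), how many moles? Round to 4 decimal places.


PV = nRT, solve for n = PV / (RT).
PV = 68 * 23.31 = 1585.08
RT = 8.314 * 367 = 3051.238
n = 1585.08 / 3051.238
n = 0.5194875 mol, rounded to 4 dp:

0.5195 mol


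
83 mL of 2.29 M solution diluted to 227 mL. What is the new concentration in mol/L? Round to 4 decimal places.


Dilution: M1*V1 = M2*V2, solve for M2.
M2 = M1*V1 / V2
M2 = 2.29 * 83 / 227
M2 = 190.07 / 227
M2 = 0.83731278 mol/L, rounded to 4 dp:

0.8373 mol/L


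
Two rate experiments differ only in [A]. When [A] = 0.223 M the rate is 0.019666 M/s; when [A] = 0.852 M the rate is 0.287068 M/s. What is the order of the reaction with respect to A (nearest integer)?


Rate is proportional to [A]^n, so rate2/rate1 = ([A]2/[A]1)^n. Take logs to solve for n.
rate2/rate1 = 0.287068 / 0.019666 = 14.5972
[A]2/[A]1 = 0.852 / 0.223 = 3.8206
n = ln(14.5972) / ln(3.8206) = 2.0
Nearest integer order:

2


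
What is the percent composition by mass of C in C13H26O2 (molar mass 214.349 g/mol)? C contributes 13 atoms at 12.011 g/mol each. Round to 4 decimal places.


pct = 100 * (n_elem * M_elem) / M_total
mass_contribution = 13 * 12.011 = 156.143 g/mol
pct = 100 * 156.143 / 214.349
pct = 72.84521971 %, rounded to 4 dp:

72.8452 %


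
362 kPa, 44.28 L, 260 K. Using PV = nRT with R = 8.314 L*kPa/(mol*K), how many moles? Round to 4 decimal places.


PV = nRT, solve for n = PV / (RT).
PV = 362 * 44.28 = 16029.36
RT = 8.314 * 260 = 2161.64
n = 16029.36 / 2161.64
n = 7.41536981 mol, rounded to 4 dp:

7.4154 mol


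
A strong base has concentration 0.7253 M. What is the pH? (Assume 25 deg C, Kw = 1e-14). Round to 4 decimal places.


A strong base dissociates completely, so [OH-] equals the given concentration.
pOH = -log10([OH-]) = -log10(0.7253) = 0.139482
pH = 14 - pOH = 14 - 0.139482
pH = 13.860518, rounded to 4 dp:

13.8605


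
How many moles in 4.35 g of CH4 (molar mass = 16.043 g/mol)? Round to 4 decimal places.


n = mass / M
n = 4.35 / 16.043
n = 0.27114629 mol, rounded to 4 dp:

0.2711 mol


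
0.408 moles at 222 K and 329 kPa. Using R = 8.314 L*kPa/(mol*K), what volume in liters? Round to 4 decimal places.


PV = nRT, solve for V = nRT / P.
nRT = 0.408 * 8.314 * 222 = 753.0489
V = 753.0489 / 329
V = 2.28890243 L, rounded to 4 dp:

2.2889 L


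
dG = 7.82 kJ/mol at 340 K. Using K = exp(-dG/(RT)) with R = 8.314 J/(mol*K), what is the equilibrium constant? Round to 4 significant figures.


dG is in kJ/mol; multiply by 1000 to match R in J/(mol*K).
RT = 8.314 * 340 = 2826.76 J/mol
exponent = -dG*1000 / (RT) = -(7.82*1000) / 2826.76 = -2.76641809
K = exp(-2.76641809)
K = 0.062886857, rounded to 4 significant figures:

0.06289


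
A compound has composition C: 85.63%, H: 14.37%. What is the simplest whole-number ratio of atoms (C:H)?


Assume 100 g of compound, divide each mass% by atomic mass to get moles, then normalize by the smallest to get a raw atom ratio.
Moles per 100 g: C: 85.63/12.011 = 7.1293, H: 14.37/1.008 = 14.256
Raw ratio (divide by min = 7.1293): C: 1.0, H: 2.0
Multiply by 1 to clear fractions: C: 1.0 ~= 1, H: 2.0 ~= 2
Reduce by GCD to get the simplest whole-number ratio:

1:2


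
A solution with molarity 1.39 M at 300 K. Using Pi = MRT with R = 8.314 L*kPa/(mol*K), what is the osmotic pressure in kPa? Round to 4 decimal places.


Osmotic pressure (van't Hoff): Pi = M*R*T.
RT = 8.314 * 300 = 2494.2
Pi = 1.39 * 2494.2
Pi = 3466.938 kPa, rounded to 4 dp:

3466.9380 kPa


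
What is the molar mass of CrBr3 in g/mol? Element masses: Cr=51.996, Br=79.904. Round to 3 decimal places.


M = sum(count * atomic_mass) over atoms.
M = 1*51.996 + 3*79.904
M = 51.996 + 239.712
M = 291.708 g/mol, rounded to 3 dp:

291.708 g/mol


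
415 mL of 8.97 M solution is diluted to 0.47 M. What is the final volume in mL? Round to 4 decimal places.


Dilution: M1*V1 = M2*V2, solve for V2.
V2 = M1*V1 / M2
V2 = 8.97 * 415 / 0.47
V2 = 3722.55 / 0.47
V2 = 7920.31914894 mL, rounded to 4 dp:

7920.3191 mL


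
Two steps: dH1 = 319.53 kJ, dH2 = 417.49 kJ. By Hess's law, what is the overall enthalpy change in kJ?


Hess's law: enthalpy is a state function, so add the step enthalpies.
dH_total = dH1 + dH2 = 319.53 + (417.49)
dH_total = 737.02 kJ:

737.02 kJ


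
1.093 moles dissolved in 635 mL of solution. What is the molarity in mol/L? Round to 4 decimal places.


Convert volume to liters: V_L = V_mL / 1000.
V_L = 635 / 1000 = 0.635 L
M = n / V_L = 1.093 / 0.635
M = 1.72125984 mol/L, rounded to 4 dp:

1.7213 mol/L


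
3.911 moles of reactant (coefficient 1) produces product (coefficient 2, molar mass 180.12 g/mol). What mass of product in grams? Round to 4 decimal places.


Use the coefficient ratio to convert reactant moles to product moles, then multiply by the product's molar mass.
moles_P = moles_R * (coeff_P / coeff_R) = 3.911 * (2/1) = 7.822
mass_P = moles_P * M_P = 7.822 * 180.12
mass_P = 1408.89864 g, rounded to 4 dp:

1408.8986 g


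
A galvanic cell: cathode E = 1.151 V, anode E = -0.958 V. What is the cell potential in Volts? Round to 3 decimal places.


Standard cell potential: E_cell = E_cathode - E_anode.
E_cell = 1.151 - (-0.958)
E_cell = 2.109 V, rounded to 3 dp:

2.109 V


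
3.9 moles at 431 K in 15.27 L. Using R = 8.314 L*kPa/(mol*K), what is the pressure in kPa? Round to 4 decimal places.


PV = nRT, solve for P = nRT / V.
nRT = 3.9 * 8.314 * 431 = 13975.0026
P = 13975.0026 / 15.27
P = 915.19335953 kPa, rounded to 4 dp:

915.1934 kPa


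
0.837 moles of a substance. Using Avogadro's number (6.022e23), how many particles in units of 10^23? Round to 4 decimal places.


N = n * NA, then divide by 1e23 for the requested units.
N / 1e23 = n * 6.022
N / 1e23 = 0.837 * 6.022
N / 1e23 = 5.040414, rounded to 4 dp:

5.0404


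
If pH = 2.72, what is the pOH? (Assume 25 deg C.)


At 25 deg C, pH + pOH = 14.
pOH = 14 - pH = 14 - 2.72
pOH = 11.28:

11.28


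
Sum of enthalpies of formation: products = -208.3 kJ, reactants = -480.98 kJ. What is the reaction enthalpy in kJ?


dH_rxn = sum(dH_f products) - sum(dH_f reactants)
dH_rxn = -208.3 - (-480.98)
dH_rxn = 272.68 kJ:

272.68 kJ


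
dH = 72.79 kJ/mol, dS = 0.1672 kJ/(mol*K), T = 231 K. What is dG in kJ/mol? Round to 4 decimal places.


Gibbs: dG = dH - T*dS (consistent units, dS already in kJ/(mol*K)).
T*dS = 231 * 0.1672 = 38.6232
dG = 72.79 - (38.6232)
dG = 34.1668 kJ/mol, rounded to 4 dp:

34.1668 kJ/mol


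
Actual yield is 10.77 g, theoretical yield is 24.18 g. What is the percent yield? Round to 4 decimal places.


% yield = 100 * actual / theoretical
% yield = 100 * 10.77 / 24.18
% yield = 44.54094293 %, rounded to 4 dp:

44.5409 %


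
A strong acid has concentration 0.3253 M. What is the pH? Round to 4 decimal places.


A strong acid dissociates completely, so [H+] equals the given concentration.
pH = -log10([H+]) = -log10(0.3253)
pH = 0.48771594, rounded to 4 dp:

0.4877


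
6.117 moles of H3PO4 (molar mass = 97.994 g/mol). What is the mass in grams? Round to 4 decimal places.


mass = n * M
mass = 6.117 * 97.994
mass = 599.429298 g, rounded to 4 dp:

599.4293 g


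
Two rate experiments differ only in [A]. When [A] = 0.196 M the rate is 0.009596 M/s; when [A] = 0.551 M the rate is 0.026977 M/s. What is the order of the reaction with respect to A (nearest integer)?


Rate is proportional to [A]^n, so rate2/rate1 = ([A]2/[A]1)^n. Take logs to solve for n.
rate2/rate1 = 0.026977 / 0.009596 = 2.8113
[A]2/[A]1 = 0.551 / 0.196 = 2.8112
n = ln(2.8113) / ln(2.8112) = 1.0
Nearest integer order:

1


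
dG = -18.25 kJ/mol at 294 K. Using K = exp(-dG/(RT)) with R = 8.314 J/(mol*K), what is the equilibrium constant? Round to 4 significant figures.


dG is in kJ/mol; multiply by 1000 to match R in J/(mol*K).
RT = 8.314 * 294 = 2444.316 J/mol
exponent = -dG*1000 / (RT) = -(-18.25*1000) / 2444.316 = 7.46630141
K = exp(7.46630141)
K = 1748.1291, rounded to 4 significant figures:

1748


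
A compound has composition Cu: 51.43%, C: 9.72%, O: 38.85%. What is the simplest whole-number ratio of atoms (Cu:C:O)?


Assume 100 g of compound, divide each mass% by atomic mass to get moles, then normalize by the smallest to get a raw atom ratio.
Moles per 100 g: Cu: 51.43/63.546 = 0.8093, C: 9.72/12.011 = 0.8093, O: 38.85/15.999 = 2.4283
Raw ratio (divide by min = 0.8093): Cu: 1.0, C: 1.0, O: 3.001
Multiply by 1 to clear fractions: Cu: 1.0 ~= 1, C: 1.0 ~= 1, O: 3.001 ~= 3
Reduce by GCD to get the simplest whole-number ratio:

1:1:3


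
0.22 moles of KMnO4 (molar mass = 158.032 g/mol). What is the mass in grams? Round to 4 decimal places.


mass = n * M
mass = 0.22 * 158.032
mass = 34.76704 g, rounded to 4 dp:

34.7670 g


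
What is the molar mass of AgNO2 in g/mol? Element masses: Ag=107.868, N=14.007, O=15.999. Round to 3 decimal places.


M = sum(count * atomic_mass) over atoms.
M = 1*107.868 + 1*14.007 + 2*15.999
M = 107.868 + 14.007 + 31.998
M = 153.873 g/mol, rounded to 3 dp:

153.873 g/mol


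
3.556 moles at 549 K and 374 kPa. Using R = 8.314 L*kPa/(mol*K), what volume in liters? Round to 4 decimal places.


PV = nRT, solve for V = nRT / P.
nRT = 3.556 * 8.314 * 549 = 16230.9566
V = 16230.9566 / 374
V = 43.39827968 L, rounded to 4 dp:

43.3983 L


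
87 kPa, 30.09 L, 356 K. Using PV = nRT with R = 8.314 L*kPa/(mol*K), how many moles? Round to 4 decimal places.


PV = nRT, solve for n = PV / (RT).
PV = 87 * 30.09 = 2617.83
RT = 8.314 * 356 = 2959.784
n = 2617.83 / 2959.784
n = 0.88446657 mol, rounded to 4 dp:

0.8845 mol


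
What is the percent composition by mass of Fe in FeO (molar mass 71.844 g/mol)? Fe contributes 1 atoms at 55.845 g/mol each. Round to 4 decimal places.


pct = 100 * (n_elem * M_elem) / M_total
mass_contribution = 1 * 55.845 = 55.845 g/mol
pct = 100 * 55.845 / 71.844
pct = 77.73091699 %, rounded to 4 dp:

77.7309 %


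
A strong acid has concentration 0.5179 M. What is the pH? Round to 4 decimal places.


A strong acid dissociates completely, so [H+] equals the given concentration.
pH = -log10([H+]) = -log10(0.5179)
pH = 0.28575409, rounded to 4 dp:

0.2858


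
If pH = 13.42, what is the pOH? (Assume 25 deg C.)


At 25 deg C, pH + pOH = 14.
pOH = 14 - pH = 14 - 13.42
pOH = 0.58:

0.58


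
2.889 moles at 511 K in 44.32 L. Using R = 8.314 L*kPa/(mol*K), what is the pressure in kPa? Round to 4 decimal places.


PV = nRT, solve for P = nRT / V.
nRT = 2.889 * 8.314 * 511 = 12273.7836
P = 12273.7836 / 44.32
P = 276.93555054 kPa, rounded to 4 dp:

276.9356 kPa


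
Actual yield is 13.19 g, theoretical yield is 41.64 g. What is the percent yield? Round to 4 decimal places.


% yield = 100 * actual / theoretical
% yield = 100 * 13.19 / 41.64
% yield = 31.67627281 %, rounded to 4 dp:

31.6763 %


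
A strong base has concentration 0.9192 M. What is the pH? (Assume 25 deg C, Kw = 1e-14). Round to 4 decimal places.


A strong base dissociates completely, so [OH-] equals the given concentration.
pOH = -log10([OH-]) = -log10(0.9192) = 0.03659
pH = 14 - pOH = 14 - 0.03659
pH = 13.96341, rounded to 4 dp:

13.9634


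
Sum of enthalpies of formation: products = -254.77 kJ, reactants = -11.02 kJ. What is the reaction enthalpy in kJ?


dH_rxn = sum(dH_f products) - sum(dH_f reactants)
dH_rxn = -254.77 - (-11.02)
dH_rxn = -243.75 kJ:

-243.75 kJ


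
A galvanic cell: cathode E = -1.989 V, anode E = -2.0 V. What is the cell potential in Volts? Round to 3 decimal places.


Standard cell potential: E_cell = E_cathode - E_anode.
E_cell = -1.989 - (-2.0)
E_cell = 0.011 V, rounded to 3 dp:

0.011 V


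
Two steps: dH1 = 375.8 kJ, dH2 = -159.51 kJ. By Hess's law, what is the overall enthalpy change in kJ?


Hess's law: enthalpy is a state function, so add the step enthalpies.
dH_total = dH1 + dH2 = 375.8 + (-159.51)
dH_total = 216.29 kJ:

216.29 kJ


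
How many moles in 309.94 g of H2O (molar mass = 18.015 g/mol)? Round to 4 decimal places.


n = mass / M
n = 309.94 / 18.015
n = 17.20455176 mol, rounded to 4 dp:

17.2046 mol


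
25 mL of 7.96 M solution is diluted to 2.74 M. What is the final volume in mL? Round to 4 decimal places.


Dilution: M1*V1 = M2*V2, solve for V2.
V2 = M1*V1 / M2
V2 = 7.96 * 25 / 2.74
V2 = 199.0 / 2.74
V2 = 72.62773723 mL, rounded to 4 dp:

72.6277 mL


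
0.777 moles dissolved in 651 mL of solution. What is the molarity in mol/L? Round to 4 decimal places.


Convert volume to liters: V_L = V_mL / 1000.
V_L = 651 / 1000 = 0.651 L
M = n / V_L = 0.777 / 0.651
M = 1.19354839 mol/L, rounded to 4 dp:

1.1935 mol/L


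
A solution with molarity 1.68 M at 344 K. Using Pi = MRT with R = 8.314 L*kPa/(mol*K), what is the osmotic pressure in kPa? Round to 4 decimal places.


Osmotic pressure (van't Hoff): Pi = M*R*T.
RT = 8.314 * 344 = 2860.016
Pi = 1.68 * 2860.016
Pi = 4804.82688 kPa, rounded to 4 dp:

4804.8269 kPa


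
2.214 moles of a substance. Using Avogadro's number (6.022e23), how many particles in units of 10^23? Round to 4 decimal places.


N = n * NA, then divide by 1e23 for the requested units.
N / 1e23 = n * 6.022
N / 1e23 = 2.214 * 6.022
N / 1e23 = 13.332708, rounded to 4 dp:

13.3327


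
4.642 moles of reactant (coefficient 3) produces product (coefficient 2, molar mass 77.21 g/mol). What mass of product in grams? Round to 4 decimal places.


Use the coefficient ratio to convert reactant moles to product moles, then multiply by the product's molar mass.
moles_P = moles_R * (coeff_P / coeff_R) = 4.642 * (2/3) = 3.094667
mass_P = moles_P * M_P = 3.094667 * 77.21
mass_P = 238.93923907 g, rounded to 4 dp:

238.9392 g


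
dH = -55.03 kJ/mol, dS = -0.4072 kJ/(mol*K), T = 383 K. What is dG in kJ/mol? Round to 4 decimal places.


Gibbs: dG = dH - T*dS (consistent units, dS already in kJ/(mol*K)).
T*dS = 383 * -0.4072 = -155.9576
dG = -55.03 - (-155.9576)
dG = 100.9276 kJ/mol, rounded to 4 dp:

100.9276 kJ/mol


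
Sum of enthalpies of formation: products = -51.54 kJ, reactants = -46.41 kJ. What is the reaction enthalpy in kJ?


dH_rxn = sum(dH_f products) - sum(dH_f reactants)
dH_rxn = -51.54 - (-46.41)
dH_rxn = -5.13 kJ:

-5.13 kJ


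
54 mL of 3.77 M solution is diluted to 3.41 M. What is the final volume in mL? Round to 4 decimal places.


Dilution: M1*V1 = M2*V2, solve for V2.
V2 = M1*V1 / M2
V2 = 3.77 * 54 / 3.41
V2 = 203.58 / 3.41
V2 = 59.70087977 mL, rounded to 4 dp:

59.7009 mL


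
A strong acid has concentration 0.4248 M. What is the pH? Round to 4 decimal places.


A strong acid dissociates completely, so [H+] equals the given concentration.
pH = -log10([H+]) = -log10(0.4248)
pH = 0.37181549, rounded to 4 dp:

0.3718


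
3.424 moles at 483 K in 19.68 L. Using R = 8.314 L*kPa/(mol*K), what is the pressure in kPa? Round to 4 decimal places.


PV = nRT, solve for P = nRT / V.
nRT = 3.424 * 8.314 * 483 = 13749.6267
P = 13749.6267 / 19.68
P = 698.65989329 kPa, rounded to 4 dp:

698.6599 kPa


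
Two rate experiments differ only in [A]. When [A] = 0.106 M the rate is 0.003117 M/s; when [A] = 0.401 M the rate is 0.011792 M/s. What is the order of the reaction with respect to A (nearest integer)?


Rate is proportional to [A]^n, so rate2/rate1 = ([A]2/[A]1)^n. Take logs to solve for n.
rate2/rate1 = 0.011792 / 0.003117 = 3.7831
[A]2/[A]1 = 0.401 / 0.106 = 3.783
n = ln(3.7831) / ln(3.783) = 1.0
Nearest integer order:

1


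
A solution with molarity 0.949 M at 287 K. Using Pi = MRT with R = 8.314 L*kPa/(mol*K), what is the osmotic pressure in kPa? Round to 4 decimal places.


Osmotic pressure (van't Hoff): Pi = M*R*T.
RT = 8.314 * 287 = 2386.118
Pi = 0.949 * 2386.118
Pi = 2264.425982 kPa, rounded to 4 dp:

2264.4260 kPa


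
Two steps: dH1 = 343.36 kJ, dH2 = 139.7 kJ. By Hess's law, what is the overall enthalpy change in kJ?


Hess's law: enthalpy is a state function, so add the step enthalpies.
dH_total = dH1 + dH2 = 343.36 + (139.7)
dH_total = 483.06 kJ:

483.06 kJ


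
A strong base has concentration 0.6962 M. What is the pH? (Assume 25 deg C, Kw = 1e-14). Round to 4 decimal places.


A strong base dissociates completely, so [OH-] equals the given concentration.
pOH = -log10([OH-]) = -log10(0.6962) = 0.157266
pH = 14 - pOH = 14 - 0.157266
pH = 13.842734, rounded to 4 dp:

13.8427


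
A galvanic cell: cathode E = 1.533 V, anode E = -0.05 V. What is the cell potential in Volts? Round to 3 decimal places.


Standard cell potential: E_cell = E_cathode - E_anode.
E_cell = 1.533 - (-0.05)
E_cell = 1.583 V, rounded to 3 dp:

1.583 V


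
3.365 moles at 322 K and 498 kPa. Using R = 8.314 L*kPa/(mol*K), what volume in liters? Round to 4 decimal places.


PV = nRT, solve for V = nRT / P.
nRT = 3.365 * 8.314 * 322 = 9008.4684
V = 9008.4684 / 498
V = 18.08929398 L, rounded to 4 dp:

18.0893 L


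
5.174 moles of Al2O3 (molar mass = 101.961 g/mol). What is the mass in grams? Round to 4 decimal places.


mass = n * M
mass = 5.174 * 101.961
mass = 527.546214 g, rounded to 4 dp:

527.5462 g


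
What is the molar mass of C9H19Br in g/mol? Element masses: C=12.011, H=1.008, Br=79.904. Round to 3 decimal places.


M = sum(count * atomic_mass) over atoms.
M = 9*12.011 + 19*1.008 + 1*79.904
M = 108.099 + 19.152 + 79.904
M = 207.155 g/mol, rounded to 3 dp:

207.155 g/mol


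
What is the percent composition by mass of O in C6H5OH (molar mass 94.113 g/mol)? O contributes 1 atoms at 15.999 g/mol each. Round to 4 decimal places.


pct = 100 * (n_elem * M_elem) / M_total
mass_contribution = 1 * 15.999 = 15.999 g/mol
pct = 100 * 15.999 / 94.113
pct = 16.99977686 %, rounded to 4 dp:

16.9998 %


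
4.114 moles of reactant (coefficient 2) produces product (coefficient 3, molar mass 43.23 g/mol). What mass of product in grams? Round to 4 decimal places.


Use the coefficient ratio to convert reactant moles to product moles, then multiply by the product's molar mass.
moles_P = moles_R * (coeff_P / coeff_R) = 4.114 * (3/2) = 6.171
mass_P = moles_P * M_P = 6.171 * 43.23
mass_P = 266.77233 g, rounded to 4 dp:

266.7723 g


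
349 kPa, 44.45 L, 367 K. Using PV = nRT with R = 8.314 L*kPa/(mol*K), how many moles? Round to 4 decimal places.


PV = nRT, solve for n = PV / (RT).
PV = 349 * 44.45 = 15513.05
RT = 8.314 * 367 = 3051.238
n = 15513.05 / 3051.238
n = 5.08418222 mol, rounded to 4 dp:

5.0842 mol


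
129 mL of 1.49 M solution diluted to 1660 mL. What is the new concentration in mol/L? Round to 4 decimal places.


Dilution: M1*V1 = M2*V2, solve for M2.
M2 = M1*V1 / V2
M2 = 1.49 * 129 / 1660
M2 = 192.21 / 1660
M2 = 0.11578916 mol/L, rounded to 4 dp:

0.1158 mol/L


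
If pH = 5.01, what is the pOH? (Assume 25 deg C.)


At 25 deg C, pH + pOH = 14.
pOH = 14 - pH = 14 - 5.01
pOH = 8.99:

8.99


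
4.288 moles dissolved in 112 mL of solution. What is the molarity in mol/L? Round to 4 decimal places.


Convert volume to liters: V_L = V_mL / 1000.
V_L = 112 / 1000 = 0.112 L
M = n / V_L = 4.288 / 0.112
M = 38.28571429 mol/L, rounded to 4 dp:

38.2857 mol/L


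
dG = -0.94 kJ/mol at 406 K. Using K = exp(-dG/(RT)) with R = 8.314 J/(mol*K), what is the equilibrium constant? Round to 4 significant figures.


dG is in kJ/mol; multiply by 1000 to match R in J/(mol*K).
RT = 8.314 * 406 = 3375.484 J/mol
exponent = -dG*1000 / (RT) = -(-0.94*1000) / 3375.484 = 0.27847858
K = exp(0.27847858)
K = 1.3211183, rounded to 4 significant figures:

1.321


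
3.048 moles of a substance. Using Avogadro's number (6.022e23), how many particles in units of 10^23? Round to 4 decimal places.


N = n * NA, then divide by 1e23 for the requested units.
N / 1e23 = n * 6.022
N / 1e23 = 3.048 * 6.022
N / 1e23 = 18.355056, rounded to 4 dp:

18.3551


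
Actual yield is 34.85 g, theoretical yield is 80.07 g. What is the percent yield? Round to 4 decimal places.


% yield = 100 * actual / theoretical
% yield = 100 * 34.85 / 80.07
% yield = 43.52441614 %, rounded to 4 dp:

43.5244 %


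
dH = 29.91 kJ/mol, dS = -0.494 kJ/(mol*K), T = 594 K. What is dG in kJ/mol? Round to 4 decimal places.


Gibbs: dG = dH - T*dS (consistent units, dS already in kJ/(mol*K)).
T*dS = 594 * -0.494 = -293.436
dG = 29.91 - (-293.436)
dG = 323.346 kJ/mol, rounded to 4 dp:

323.3460 kJ/mol


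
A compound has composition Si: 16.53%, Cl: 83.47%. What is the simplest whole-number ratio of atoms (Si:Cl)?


Assume 100 g of compound, divide each mass% by atomic mass to get moles, then normalize by the smallest to get a raw atom ratio.
Moles per 100 g: Si: 16.53/28.086 = 0.5885, Cl: 83.47/35.453 = 2.3544
Raw ratio (divide by min = 0.5885): Si: 1.0, Cl: 4.0
Multiply by 1 to clear fractions: Si: 1.0 ~= 1, Cl: 4.0 ~= 4
Reduce by GCD to get the simplest whole-number ratio:

1:4


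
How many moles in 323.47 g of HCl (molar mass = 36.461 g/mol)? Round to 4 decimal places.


n = mass / M
n = 323.47 / 36.461
n = 8.8716711 mol, rounded to 4 dp:

8.8717 mol


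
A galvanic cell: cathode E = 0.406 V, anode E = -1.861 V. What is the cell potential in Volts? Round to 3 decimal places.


Standard cell potential: E_cell = E_cathode - E_anode.
E_cell = 0.406 - (-1.861)
E_cell = 2.267 V, rounded to 3 dp:

2.267 V


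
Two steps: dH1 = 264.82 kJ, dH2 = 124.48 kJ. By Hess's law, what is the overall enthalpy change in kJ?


Hess's law: enthalpy is a state function, so add the step enthalpies.
dH_total = dH1 + dH2 = 264.82 + (124.48)
dH_total = 389.3 kJ:

389.30 kJ


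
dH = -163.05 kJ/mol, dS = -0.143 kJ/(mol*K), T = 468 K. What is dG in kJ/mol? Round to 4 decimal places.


Gibbs: dG = dH - T*dS (consistent units, dS already in kJ/(mol*K)).
T*dS = 468 * -0.143 = -66.924
dG = -163.05 - (-66.924)
dG = -96.126 kJ/mol, rounded to 4 dp:

-96.1260 kJ/mol


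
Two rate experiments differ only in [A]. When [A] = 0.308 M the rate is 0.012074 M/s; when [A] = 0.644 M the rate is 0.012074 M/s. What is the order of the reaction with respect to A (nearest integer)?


Rate is proportional to [A]^n, so rate2/rate1 = ([A]2/[A]1)^n. Take logs to solve for n.
rate2/rate1 = 0.012074 / 0.012074 = 1.0
[A]2/[A]1 = 0.644 / 0.308 = 2.0909
n = ln(1.0) / ln(2.0909) = 0.0
Nearest integer order:

0


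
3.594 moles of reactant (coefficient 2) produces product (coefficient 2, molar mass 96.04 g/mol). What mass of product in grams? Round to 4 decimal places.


Use the coefficient ratio to convert reactant moles to product moles, then multiply by the product's molar mass.
moles_P = moles_R * (coeff_P / coeff_R) = 3.594 * (2/2) = 3.594
mass_P = moles_P * M_P = 3.594 * 96.04
mass_P = 345.16776 g, rounded to 4 dp:

345.1678 g


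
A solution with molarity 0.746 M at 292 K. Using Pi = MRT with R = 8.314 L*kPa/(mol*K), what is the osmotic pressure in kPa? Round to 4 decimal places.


Osmotic pressure (van't Hoff): Pi = M*R*T.
RT = 8.314 * 292 = 2427.688
Pi = 0.746 * 2427.688
Pi = 1811.055248 kPa, rounded to 4 dp:

1811.0552 kPa


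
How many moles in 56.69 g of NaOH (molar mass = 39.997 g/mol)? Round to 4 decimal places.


n = mass / M
n = 56.69 / 39.997
n = 1.4173563 mol, rounded to 4 dp:

1.4174 mol


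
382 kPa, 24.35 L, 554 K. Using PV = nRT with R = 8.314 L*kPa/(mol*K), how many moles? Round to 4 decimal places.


PV = nRT, solve for n = PV / (RT).
PV = 382 * 24.35 = 9301.7
RT = 8.314 * 554 = 4605.956
n = 9301.7 / 4605.956
n = 2.01949389 mol, rounded to 4 dp:

2.0195 mol


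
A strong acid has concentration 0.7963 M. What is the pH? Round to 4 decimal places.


A strong acid dissociates completely, so [H+] equals the given concentration.
pH = -log10([H+]) = -log10(0.7963)
pH = 0.09892328, rounded to 4 dp:

0.0989


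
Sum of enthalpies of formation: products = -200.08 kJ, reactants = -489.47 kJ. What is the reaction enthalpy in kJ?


dH_rxn = sum(dH_f products) - sum(dH_f reactants)
dH_rxn = -200.08 - (-489.47)
dH_rxn = 289.39 kJ:

289.39 kJ


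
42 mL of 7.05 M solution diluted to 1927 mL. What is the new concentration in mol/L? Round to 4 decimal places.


Dilution: M1*V1 = M2*V2, solve for M2.
M2 = M1*V1 / V2
M2 = 7.05 * 42 / 1927
M2 = 296.1 / 1927
M2 = 0.15365854 mol/L, rounded to 4 dp:

0.1537 mol/L
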